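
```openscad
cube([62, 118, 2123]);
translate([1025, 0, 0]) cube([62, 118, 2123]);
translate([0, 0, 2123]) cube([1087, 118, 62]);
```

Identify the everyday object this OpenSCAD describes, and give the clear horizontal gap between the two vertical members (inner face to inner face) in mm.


A door frame. The clear opening width is 963 mm.

Two 2123 mm tall posts with a header on top — a door frame. The left jamb is 62 mm wide at x = 0; the right jamb starts at x = 1025. The clear opening is 1025 − 62 = 963 mm.


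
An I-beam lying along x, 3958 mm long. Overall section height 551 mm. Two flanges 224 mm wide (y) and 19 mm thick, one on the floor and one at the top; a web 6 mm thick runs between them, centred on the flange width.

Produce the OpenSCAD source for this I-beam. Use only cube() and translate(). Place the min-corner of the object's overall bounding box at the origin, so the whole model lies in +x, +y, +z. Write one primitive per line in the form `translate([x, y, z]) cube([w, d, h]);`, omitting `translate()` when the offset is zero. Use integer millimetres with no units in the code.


cube([3958, 224, 19]);
translate([0, 109, 19]) cube([3958, 6, 513]);
translate([0, 0, 532]) cube([3958, 224, 19]);


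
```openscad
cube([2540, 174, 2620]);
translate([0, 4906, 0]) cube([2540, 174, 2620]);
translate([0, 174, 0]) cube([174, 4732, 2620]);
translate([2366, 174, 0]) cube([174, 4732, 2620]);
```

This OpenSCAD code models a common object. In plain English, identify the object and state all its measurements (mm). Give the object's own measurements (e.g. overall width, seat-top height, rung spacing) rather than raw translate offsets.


The wall frame of a small rectangular building: four walls, each 2620 mm tall and 174 mm thick, enclosing a footprint 2540 mm (x) by 5080 mm (y) outside-to-outside, with no floor or roof. The front and back walls (the −y and +y sides) span the full width; the two side walls fit between them.


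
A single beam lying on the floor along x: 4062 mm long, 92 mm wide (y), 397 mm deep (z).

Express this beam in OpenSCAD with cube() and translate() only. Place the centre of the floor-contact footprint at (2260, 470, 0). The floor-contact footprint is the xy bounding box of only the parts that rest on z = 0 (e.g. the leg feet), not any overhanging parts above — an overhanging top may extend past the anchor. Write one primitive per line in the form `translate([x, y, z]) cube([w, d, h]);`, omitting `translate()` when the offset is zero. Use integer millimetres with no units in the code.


translate([229, 424, 0]) cube([4062, 92, 397]);


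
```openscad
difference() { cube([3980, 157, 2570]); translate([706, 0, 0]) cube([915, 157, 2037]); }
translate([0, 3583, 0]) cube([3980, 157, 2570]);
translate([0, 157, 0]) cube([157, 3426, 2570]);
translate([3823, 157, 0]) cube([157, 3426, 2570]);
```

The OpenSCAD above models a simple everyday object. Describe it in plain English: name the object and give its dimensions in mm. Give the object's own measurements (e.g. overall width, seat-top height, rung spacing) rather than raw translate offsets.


A single room: four walls, each 2570 mm tall and 157 mm thick, enclosing an outside footprint 3980×3740 mm (x × y), no floor or roof. The front and back walls (−y and +y sides) run the full x-width; the side walls fit between their inner faces. A door opening 915 mm wide and 2037 mm tall is cut through the front wall from the floor up, its −x edge 706 mm from the wall's −x end.


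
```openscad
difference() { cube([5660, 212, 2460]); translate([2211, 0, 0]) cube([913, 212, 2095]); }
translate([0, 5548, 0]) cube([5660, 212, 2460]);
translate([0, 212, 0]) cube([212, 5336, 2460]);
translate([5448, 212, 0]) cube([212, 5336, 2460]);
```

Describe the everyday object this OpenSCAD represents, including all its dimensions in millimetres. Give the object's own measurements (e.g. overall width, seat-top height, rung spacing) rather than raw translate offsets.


A single room: four walls, each 2460 mm tall and 212 mm thick, enclosing an outside footprint 5660×5760 mm (x × y), no floor or roof. The front and back walls (−y and +y sides) run the full x-width; the side walls fit between their inner faces. A door opening 913 mm wide and 2095 mm tall is cut through the front wall from the floor up, its −x edge 2211 mm from the wall's −x end.


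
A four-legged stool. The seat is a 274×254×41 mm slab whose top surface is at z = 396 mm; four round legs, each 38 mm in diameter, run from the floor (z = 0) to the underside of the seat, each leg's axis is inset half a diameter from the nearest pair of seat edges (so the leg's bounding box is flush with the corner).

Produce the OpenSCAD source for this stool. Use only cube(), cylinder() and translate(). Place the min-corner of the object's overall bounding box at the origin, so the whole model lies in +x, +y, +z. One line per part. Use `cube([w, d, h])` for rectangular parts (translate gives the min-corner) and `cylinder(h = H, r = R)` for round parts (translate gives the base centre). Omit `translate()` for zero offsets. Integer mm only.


// leg_h = 396 - 41 = 355
translate([0, 0, 355]) cube([274, 254, 41]);
translate([19, 19, 0]) cylinder(h = 355, r = 19);
translate([255, 19, 0]) cylinder(h = 355, r = 19);
translate([19, 235, 0]) cylinder(h = 355, r = 19);
translate([255, 235, 0]) cylinder(h = 355, r = 19);


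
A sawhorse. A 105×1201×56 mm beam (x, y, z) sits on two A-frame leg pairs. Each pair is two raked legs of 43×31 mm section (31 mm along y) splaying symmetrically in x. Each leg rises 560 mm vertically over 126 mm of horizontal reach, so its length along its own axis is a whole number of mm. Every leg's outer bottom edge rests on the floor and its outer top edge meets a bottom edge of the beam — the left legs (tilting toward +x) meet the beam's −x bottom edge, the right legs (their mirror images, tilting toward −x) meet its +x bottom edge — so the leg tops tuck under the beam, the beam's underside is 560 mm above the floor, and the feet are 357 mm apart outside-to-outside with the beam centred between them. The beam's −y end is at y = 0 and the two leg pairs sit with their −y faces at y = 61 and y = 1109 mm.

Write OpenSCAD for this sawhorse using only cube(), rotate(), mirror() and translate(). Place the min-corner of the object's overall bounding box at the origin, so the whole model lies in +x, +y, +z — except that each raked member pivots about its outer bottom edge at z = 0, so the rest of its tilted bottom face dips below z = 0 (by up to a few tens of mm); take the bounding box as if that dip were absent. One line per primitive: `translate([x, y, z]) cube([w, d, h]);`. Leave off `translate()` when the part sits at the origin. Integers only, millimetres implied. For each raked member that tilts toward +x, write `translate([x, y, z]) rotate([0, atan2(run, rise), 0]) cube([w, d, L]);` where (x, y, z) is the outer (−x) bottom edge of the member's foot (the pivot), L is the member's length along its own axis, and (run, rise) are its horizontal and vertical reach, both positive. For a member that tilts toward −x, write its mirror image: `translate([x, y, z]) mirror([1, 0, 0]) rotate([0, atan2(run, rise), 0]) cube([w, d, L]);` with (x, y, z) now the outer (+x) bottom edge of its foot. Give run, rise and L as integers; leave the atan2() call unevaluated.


translate([126, 0, 560]) cube([105, 1201, 56]);
translate([0, 61, 0]) rotate([0, atan2(126, 560), 0]) cube([43, 31, 574]);
translate([357, 61, 0]) mirror([1, 0, 0]) rotate([0, atan2(126, 560), 0]) cube([43, 31, 574]);
translate([0, 1109, 0]) rotate([0, atan2(126, 560), 0]) cube([43, 31, 574]);
translate([357, 1109, 0]) mirror([1, 0, 0]) rotate([0, atan2(126, 560), 0]) cube([43, 31, 574]);


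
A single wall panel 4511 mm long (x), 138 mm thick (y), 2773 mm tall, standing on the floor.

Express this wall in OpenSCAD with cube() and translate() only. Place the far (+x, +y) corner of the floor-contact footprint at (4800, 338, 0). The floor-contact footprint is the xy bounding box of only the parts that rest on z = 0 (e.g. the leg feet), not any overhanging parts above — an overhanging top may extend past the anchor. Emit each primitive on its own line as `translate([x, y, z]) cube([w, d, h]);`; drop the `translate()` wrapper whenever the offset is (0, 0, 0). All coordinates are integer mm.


translate([289, 200, 0]) cube([4511, 138, 2773]);


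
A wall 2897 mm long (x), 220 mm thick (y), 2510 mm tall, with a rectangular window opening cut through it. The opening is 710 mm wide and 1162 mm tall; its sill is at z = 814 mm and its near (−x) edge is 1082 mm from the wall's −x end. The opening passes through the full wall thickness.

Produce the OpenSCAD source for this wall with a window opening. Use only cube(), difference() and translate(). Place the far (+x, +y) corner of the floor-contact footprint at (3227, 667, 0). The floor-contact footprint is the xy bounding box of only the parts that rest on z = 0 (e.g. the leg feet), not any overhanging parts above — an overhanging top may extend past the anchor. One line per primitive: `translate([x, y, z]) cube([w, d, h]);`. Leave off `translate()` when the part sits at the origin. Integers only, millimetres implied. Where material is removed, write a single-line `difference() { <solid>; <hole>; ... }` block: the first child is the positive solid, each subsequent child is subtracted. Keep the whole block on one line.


difference() { translate([330, 447, 0]) cube([2897, 220, 2510]); translate([1412, 447, 814]) cube([710, 220, 1162]); }


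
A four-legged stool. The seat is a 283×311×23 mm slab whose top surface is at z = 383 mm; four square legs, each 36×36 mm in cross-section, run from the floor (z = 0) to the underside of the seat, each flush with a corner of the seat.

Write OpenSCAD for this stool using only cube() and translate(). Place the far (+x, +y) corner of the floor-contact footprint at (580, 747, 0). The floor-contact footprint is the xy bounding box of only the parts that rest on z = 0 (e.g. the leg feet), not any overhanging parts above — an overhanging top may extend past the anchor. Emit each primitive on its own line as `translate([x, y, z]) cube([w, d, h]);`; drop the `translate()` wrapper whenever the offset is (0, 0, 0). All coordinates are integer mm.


translate([297, 436, 360]) cube([283, 311, 23]);
translate([297, 436, 0]) cube([36, 36, 360]);
translate([544, 436, 0]) cube([36, 36, 360]);
translate([297, 711, 0]) cube([36, 36, 360]);
translate([544, 711, 0]) cube([36, 36, 360]);


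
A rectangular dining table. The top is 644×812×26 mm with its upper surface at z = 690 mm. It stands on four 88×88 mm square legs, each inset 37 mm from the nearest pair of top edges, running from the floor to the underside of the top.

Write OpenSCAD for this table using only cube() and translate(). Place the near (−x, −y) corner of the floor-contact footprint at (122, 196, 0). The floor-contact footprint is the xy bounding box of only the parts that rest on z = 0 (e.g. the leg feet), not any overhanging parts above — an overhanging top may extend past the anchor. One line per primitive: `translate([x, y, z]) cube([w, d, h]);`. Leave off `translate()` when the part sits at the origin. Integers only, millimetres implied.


// leg_h = 690 - 26 = 664
translate([85, 159, 664]) cube([644, 812, 26]);
translate([122, 196, 0]) cube([88, 88, 664]);
translate([604, 196, 0]) cube([88, 88, 664]);
translate([122, 846, 0]) cube([88, 88, 664]);
translate([604, 846, 0]) cube([88, 88, 664]);


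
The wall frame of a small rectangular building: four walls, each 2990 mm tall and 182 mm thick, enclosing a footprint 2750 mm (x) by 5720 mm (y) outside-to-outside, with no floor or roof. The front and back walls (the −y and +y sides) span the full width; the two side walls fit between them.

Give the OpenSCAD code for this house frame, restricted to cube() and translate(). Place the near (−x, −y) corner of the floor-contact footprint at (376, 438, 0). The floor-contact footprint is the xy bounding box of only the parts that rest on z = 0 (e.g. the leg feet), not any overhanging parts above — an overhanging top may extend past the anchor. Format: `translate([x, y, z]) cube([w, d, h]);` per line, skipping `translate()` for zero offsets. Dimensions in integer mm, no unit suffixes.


translate([376, 438, 0]) cube([2750, 182, 2990]);
translate([376, 5976, 0]) cube([2750, 182, 2990]);
translate([376, 620, 0]) cube([182, 5356, 2990]);
translate([2944, 620, 0]) cube([182, 5356, 2990]);


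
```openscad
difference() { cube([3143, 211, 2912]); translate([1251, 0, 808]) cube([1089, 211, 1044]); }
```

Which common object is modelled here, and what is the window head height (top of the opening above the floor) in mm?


A wall with a window opening. The window head height is 1852 mm.

A wall with a rectangular opening subtracted — a window. Sill at z = 808, opening 1044 mm tall, so the head is at 808 + 1044 = 1852 mm.


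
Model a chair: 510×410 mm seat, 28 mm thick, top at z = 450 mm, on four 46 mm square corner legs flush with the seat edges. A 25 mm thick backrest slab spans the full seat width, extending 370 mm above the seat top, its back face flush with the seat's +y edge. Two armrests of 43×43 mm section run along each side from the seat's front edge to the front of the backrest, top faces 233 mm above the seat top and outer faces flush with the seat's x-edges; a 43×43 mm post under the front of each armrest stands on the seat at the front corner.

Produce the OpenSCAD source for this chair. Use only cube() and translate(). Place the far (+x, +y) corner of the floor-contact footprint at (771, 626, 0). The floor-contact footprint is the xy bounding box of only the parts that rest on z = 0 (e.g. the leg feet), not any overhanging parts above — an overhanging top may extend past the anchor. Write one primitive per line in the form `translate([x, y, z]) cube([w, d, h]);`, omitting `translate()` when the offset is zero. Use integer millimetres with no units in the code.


// leg_h = 450 - 28 = 422
// arm post h = 233 - 43 = 190
translate([261, 216, 422]) cube([510, 410, 28]);
translate([261, 216, 0]) cube([46, 46, 422]);
translate([725, 216, 0]) cube([46, 46, 422]);
translate([261, 580, 0]) cube([46, 46, 422]);
translate([725, 580, 0]) cube([46, 46, 422]);
translate([261, 601, 450]) cube([510, 25, 370]);
translate([261, 216, 640]) cube([43, 385, 43]);
translate([728, 216, 640]) cube([43, 385, 43]);
translate([261, 216, 450]) cube([43, 43, 190]);
translate([728, 216, 450]) cube([43, 43, 190]);


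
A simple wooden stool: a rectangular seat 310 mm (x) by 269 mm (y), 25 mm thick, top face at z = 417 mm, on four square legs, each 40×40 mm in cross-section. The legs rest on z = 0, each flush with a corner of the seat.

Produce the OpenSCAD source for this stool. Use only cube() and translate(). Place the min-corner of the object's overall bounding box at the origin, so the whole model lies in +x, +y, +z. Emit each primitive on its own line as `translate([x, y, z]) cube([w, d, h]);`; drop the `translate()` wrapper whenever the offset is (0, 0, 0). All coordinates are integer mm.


// leg_h = 417 - 25 = 392
translate([0, 0, 392]) cube([310, 269, 25]);
cube([40, 40, 392]);
translate([270, 0, 0]) cube([40, 40, 392]);
translate([0, 229, 0]) cube([40, 40, 392]);
translate([270, 229, 0]) cube([40, 40, 392]);


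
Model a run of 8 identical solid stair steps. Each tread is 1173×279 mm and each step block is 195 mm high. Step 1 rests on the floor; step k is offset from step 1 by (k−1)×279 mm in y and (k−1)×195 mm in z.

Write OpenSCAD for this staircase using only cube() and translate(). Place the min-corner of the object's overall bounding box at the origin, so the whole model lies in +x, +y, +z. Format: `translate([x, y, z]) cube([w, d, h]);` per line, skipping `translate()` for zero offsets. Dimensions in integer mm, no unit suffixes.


cube([1173, 279, 195]);
translate([0, 279, 195]) cube([1173, 279, 195]);
translate([0, 558, 390]) cube([1173, 279, 195]);
translate([0, 837, 585]) cube([1173, 279, 195]);
translate([0, 1116, 780]) cube([1173, 279, 195]);
translate([0, 1395, 975]) cube([1173, 279, 195]);
translate([0, 1674, 1170]) cube([1173, 279, 195]);
translate([0, 1953, 1365]) cube([1173, 279, 195]);


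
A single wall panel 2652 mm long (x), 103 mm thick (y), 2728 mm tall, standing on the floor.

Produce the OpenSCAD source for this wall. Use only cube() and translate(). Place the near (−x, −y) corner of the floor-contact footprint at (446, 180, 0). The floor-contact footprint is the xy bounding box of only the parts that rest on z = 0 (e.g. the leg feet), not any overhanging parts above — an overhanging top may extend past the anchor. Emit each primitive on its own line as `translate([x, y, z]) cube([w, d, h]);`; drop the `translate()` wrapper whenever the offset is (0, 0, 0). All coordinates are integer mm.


translate([446, 180, 0]) cube([2652, 103, 2728]);


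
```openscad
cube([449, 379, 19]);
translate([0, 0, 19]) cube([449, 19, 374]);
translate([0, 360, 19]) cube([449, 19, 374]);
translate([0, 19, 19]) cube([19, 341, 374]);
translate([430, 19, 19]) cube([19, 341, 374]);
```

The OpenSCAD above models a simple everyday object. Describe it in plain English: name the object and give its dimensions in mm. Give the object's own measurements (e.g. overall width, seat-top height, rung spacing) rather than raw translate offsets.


An open-topped rectangular box: outside dimensions 449×379×393 mm, with a uniform wall and base thickness of 19 mm. The base is a full 449×379 slab on the floor; four walls sit on top of the base. The front and back walls (the −y and +y sides) span the full width; the two side walls fit between them.


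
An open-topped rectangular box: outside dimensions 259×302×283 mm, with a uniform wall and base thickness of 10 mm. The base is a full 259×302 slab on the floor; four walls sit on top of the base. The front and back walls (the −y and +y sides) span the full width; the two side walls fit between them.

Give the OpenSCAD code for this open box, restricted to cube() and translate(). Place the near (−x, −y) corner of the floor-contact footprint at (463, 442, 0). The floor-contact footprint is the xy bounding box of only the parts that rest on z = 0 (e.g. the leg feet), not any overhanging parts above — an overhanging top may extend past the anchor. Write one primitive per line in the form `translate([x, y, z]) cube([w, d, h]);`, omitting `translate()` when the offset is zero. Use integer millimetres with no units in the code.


translate([463, 442, 0]) cube([259, 302, 10]);
translate([463, 442, 10]) cube([259, 10, 273]);
translate([463, 734, 10]) cube([259, 10, 273]);
translate([463, 452, 10]) cube([10, 282, 273]);
translate([712, 452, 10]) cube([10, 282, 273]);


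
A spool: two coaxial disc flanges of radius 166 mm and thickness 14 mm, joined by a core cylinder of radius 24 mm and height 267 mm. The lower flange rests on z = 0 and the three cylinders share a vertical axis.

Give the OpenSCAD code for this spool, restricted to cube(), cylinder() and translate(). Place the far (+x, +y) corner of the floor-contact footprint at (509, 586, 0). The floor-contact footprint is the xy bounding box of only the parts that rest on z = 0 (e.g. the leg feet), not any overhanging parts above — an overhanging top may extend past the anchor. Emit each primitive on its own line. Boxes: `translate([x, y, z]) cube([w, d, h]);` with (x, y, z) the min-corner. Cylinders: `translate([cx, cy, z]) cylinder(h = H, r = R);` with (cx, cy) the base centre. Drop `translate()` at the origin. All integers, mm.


translate([343, 420, 0]) cylinder(h = 14, r = 166);
translate([343, 420, 14]) cylinder(h = 267, r = 24);
translate([343, 420, 281]) cylinder(h = 14, r = 166);


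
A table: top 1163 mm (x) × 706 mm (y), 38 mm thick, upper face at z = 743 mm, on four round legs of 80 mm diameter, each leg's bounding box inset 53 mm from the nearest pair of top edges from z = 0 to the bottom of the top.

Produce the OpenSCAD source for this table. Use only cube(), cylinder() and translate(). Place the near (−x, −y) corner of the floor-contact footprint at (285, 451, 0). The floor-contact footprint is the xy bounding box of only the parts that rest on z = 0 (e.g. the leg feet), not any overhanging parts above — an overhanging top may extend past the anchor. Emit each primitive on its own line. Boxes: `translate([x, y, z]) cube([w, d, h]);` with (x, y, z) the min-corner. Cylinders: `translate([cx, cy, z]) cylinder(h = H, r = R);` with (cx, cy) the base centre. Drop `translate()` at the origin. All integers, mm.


translate([232, 398, 705]) cube([1163, 706, 38]);
translate([325, 491, 0]) cylinder(h = 705, r = 40);
translate([1302, 491, 0]) cylinder(h = 705, r = 40);
translate([325, 1011, 0]) cylinder(h = 705, r = 40);
translate([1302, 1011, 0]) cylinder(h = 705, r = 40);


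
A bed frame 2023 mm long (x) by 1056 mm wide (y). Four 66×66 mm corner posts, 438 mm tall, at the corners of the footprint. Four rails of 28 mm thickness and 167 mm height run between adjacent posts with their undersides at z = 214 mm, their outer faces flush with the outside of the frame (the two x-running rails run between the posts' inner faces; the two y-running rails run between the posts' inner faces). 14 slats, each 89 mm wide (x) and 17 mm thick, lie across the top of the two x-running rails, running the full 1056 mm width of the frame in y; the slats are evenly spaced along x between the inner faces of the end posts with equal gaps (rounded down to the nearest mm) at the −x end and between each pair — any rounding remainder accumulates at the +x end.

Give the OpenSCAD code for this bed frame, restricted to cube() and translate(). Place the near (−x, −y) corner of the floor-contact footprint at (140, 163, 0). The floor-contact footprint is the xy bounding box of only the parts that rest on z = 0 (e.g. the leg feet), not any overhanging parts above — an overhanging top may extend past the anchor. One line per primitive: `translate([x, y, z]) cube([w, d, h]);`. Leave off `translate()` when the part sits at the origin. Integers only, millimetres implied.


translate([140, 163, 0]) cube([66, 66, 438]);
translate([140, 1153, 0]) cube([66, 66, 438]);
translate([2097, 163, 0]) cube([66, 66, 438]);
translate([2097, 1153, 0]) cube([66, 66, 438]);
translate([206, 163, 214]) cube([1891, 28, 167]);
translate([206, 1191, 214]) cube([1891, 28, 167]);
translate([140, 229, 214]) cube([28, 924, 167]);
translate([2135, 229, 214]) cube([28, 924, 167]);
translate([249, 163, 381]) cube([89, 1056, 17]);
translate([381, 163, 381]) cube([89, 1056, 17]);
translate([513, 163, 381]) cube([89, 1056, 17]);
translate([645, 163, 381]) cube([89, 1056, 17]);
translate([777, 163, 381]) cube([89, 1056, 17]);
translate([909, 163, 381]) cube([89, 1056, 17]);
translate([1041, 163, 381]) cube([89, 1056, 17]);
translate([1173, 163, 381]) cube([89, 1056, 17]);
translate([1305, 163, 381]) cube([89, 1056, 17]);
translate([1437, 163, 381]) cube([89, 1056, 17]);
translate([1569, 163, 381]) cube([89, 1056, 17]);
translate([1701, 163, 381]) cube([89, 1056, 17]);
translate([1833, 163, 381]) cube([89, 1056, 17]);
translate([1965, 163, 381]) cube([89, 1056, 17]);


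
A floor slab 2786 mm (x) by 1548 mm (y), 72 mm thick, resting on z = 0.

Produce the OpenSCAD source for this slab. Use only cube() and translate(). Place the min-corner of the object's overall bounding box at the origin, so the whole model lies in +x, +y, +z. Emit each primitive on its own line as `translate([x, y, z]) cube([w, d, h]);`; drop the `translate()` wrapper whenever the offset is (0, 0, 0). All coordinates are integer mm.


cube([2786, 1548, 72]);


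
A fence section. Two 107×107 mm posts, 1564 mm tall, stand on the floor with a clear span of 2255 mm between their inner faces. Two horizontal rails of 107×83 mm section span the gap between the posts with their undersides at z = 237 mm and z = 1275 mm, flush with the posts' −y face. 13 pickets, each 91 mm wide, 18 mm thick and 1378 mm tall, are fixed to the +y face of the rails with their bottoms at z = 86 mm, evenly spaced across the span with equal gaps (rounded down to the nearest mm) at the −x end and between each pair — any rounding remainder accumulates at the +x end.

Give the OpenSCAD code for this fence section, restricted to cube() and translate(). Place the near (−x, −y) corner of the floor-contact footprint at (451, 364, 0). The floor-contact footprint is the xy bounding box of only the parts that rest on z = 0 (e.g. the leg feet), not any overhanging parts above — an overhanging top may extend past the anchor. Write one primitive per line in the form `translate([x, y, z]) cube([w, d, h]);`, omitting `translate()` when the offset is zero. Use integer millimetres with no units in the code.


translate([451, 364, 0]) cube([107, 107, 1564]);
translate([2813, 364, 0]) cube([107, 107, 1564]);
translate([558, 364, 237]) cube([2255, 107, 83]);
translate([558, 364, 1275]) cube([2255, 107, 83]);
translate([634, 471, 86]) cube([91, 18, 1378]);
translate([801, 471, 86]) cube([91, 18, 1378]);
translate([968, 471, 86]) cube([91, 18, 1378]);
translate([1135, 471, 86]) cube([91, 18, 1378]);
translate([1302, 471, 86]) cube([91, 18, 1378]);
translate([1469, 471, 86]) cube([91, 18, 1378]);
translate([1636, 471, 86]) cube([91, 18, 1378]);
translate([1803, 471, 86]) cube([91, 18, 1378]);
translate([1970, 471, 86]) cube([91, 18, 1378]);
translate([2137, 471, 86]) cube([91, 18, 1378]);
translate([2304, 471, 86]) cube([91, 18, 1378]);
translate([2471, 471, 86]) cube([91, 18, 1378]);
translate([2638, 471, 86]) cube([91, 18, 1378]);


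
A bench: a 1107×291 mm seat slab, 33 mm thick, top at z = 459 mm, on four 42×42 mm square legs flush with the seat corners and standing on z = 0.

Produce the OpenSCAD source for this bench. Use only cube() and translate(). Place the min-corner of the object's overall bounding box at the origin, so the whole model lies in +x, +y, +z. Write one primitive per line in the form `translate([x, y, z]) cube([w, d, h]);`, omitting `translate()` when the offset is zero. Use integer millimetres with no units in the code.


translate([0, 0, 426]) cube([1107, 291, 33]);
cube([42, 42, 426]);
translate([0, 249, 0]) cube([42, 42, 426]);
translate([1065, 0, 0]) cube([42, 42, 426]);
translate([1065, 249, 0]) cube([42, 42, 426]);


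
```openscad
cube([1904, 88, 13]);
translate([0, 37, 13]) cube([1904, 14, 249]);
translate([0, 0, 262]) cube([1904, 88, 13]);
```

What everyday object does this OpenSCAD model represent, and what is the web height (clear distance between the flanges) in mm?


An I-beam. The web height is 249 mm.

Two wide flanges with a thin centred web — an I-beam. Overall 275 mm minus two 13 mm flanges gives a web of 275 − 2·13 = 249 mm.


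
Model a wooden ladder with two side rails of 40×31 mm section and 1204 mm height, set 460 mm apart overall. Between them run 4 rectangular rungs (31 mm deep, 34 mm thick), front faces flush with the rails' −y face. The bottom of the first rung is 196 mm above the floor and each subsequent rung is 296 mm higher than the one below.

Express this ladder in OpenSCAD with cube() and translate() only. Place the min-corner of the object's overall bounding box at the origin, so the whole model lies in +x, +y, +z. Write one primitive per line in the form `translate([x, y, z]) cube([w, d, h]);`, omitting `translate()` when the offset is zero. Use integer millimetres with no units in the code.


// rung span = 460 - 2*40 = 380
// rung[k] z = 196 + k*296
cube([40, 31, 1204]);
translate([420, 0, 0]) cube([40, 31, 1204]);
translate([40, 0, 196]) cube([380, 31, 34]);
translate([40, 0, 492]) cube([380, 31, 34]);
translate([40, 0, 788]) cube([380, 31, 34]);
translate([40, 0, 1084]) cube([380, 31, 34]);


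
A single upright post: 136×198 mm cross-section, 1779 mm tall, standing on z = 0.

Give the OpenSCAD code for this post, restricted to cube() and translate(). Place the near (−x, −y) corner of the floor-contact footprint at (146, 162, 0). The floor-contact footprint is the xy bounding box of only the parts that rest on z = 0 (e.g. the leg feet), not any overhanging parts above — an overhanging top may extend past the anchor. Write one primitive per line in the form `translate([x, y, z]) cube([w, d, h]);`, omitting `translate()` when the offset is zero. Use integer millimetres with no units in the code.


translate([146, 162, 0]) cube([136, 198, 1779]);


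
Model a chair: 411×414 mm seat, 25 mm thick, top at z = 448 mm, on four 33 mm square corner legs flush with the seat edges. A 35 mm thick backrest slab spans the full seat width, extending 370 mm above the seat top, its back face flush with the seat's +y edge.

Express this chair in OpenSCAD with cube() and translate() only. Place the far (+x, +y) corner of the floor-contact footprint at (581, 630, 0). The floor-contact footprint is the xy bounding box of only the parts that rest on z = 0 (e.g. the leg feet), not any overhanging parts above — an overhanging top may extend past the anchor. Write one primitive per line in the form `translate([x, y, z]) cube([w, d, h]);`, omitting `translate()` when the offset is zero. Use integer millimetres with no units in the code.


// leg_h = 448 - 25 = 423
translate([170, 216, 423]) cube([411, 414, 25]);
translate([170, 216, 0]) cube([33, 33, 423]);
translate([548, 216, 0]) cube([33, 33, 423]);
translate([170, 597, 0]) cube([33, 33, 423]);
translate([548, 597, 0]) cube([33, 33, 423]);
translate([170, 595, 448]) cube([411, 35, 370]);


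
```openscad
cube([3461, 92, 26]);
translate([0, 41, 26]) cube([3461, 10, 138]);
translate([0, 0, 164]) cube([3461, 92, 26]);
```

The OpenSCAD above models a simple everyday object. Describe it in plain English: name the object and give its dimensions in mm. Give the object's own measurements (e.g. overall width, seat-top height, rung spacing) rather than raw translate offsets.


An I-beam lying along x, 3461 mm long. Overall section height 190 mm. Two flanges 92 mm wide (y) and 26 mm thick, one on the floor and one at the top; a web 10 mm thick runs between them, centred on the flange width.


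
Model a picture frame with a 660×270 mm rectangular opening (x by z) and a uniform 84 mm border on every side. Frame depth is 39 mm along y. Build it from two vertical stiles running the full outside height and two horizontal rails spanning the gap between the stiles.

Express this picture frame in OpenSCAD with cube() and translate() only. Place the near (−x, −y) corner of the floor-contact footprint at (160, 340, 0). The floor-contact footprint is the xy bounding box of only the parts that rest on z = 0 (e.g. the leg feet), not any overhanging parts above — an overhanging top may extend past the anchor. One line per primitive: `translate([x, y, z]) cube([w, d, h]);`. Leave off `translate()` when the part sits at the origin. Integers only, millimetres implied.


translate([160, 340, 0]) cube([84, 39, 438]);
translate([904, 340, 0]) cube([84, 39, 438]);
translate([244, 340, 0]) cube([660, 39, 84]);
translate([244, 340, 354]) cube([660, 39, 84]);


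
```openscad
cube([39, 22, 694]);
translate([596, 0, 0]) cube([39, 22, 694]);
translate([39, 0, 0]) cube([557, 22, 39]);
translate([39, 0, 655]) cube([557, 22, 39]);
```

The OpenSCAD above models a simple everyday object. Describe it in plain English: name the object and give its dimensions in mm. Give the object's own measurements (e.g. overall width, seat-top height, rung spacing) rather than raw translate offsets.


A rectangular picture frame lying in the x–z plane (depth along y). The opening is 557 mm wide (x) by 616 mm tall (z), surrounded by a border 39 mm wide on all four sides. The frame is 22 mm deep and is made of two full-height vertical stiles with two horizontal rails fitted between them.


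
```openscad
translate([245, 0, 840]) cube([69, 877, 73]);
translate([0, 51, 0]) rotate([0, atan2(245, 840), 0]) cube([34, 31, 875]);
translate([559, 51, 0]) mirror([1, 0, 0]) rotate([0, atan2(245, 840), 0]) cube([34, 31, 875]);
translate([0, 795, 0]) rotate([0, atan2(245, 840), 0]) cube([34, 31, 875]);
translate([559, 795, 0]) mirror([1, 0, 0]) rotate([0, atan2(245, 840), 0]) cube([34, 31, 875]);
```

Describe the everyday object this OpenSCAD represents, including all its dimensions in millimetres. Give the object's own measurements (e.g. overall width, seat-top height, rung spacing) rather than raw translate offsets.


A sawhorse. A 69×877×73 mm beam (x, y, z) sits on two A-frame leg pairs. Each pair is two raked legs of 34×31 mm section (31 mm along y) splaying symmetrically in x. Each leg rises 840 mm vertically over 245 mm of horizontal reach and is 875 mm long along its own axis. Every leg's outer bottom edge rests on the floor and its outer top edge meets a bottom edge of the beam — the left legs (tilting toward +x) meet the beam's −x bottom edge, the right legs (their mirror images, tilting toward −x) meet its +x bottom edge — so the leg tops tuck under the beam, the beam's underside is 840 mm above the floor, and the feet are 559 mm apart outside-to-outside with the beam centred between them. The two leg pairs are set in 51 mm from either end of the beam.


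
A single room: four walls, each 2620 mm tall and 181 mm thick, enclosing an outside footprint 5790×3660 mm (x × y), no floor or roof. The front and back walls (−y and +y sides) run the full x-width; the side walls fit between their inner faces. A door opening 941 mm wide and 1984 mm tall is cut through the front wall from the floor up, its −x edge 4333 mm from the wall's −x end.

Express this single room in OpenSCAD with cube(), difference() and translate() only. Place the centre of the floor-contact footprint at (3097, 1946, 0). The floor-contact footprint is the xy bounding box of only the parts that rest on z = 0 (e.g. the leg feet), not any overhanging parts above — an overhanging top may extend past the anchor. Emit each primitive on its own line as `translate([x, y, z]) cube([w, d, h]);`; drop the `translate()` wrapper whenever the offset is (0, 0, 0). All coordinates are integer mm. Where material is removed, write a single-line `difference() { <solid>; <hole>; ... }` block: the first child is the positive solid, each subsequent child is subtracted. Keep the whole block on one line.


difference() { translate([202, 116, 0]) cube([5790, 181, 2620]); translate([4535, 116, 0]) cube([941, 181, 1984]); }
translate([202, 3595, 0]) cube([5790, 181, 2620]);
translate([202, 297, 0]) cube([181, 3298, 2620]);
translate([5811, 297, 0]) cube([181, 3298, 2620]);


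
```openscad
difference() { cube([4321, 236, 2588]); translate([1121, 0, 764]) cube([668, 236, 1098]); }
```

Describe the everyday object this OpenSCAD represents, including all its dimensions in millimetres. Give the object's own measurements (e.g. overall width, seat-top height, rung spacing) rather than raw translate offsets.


A wall 4321 mm long (x), 236 mm thick (y), 2588 mm tall, with a rectangular window opening cut through it. The opening is 668 mm wide and 1098 mm tall; its sill is at z = 764 mm and its near (−x) edge is 1121 mm from the wall's −x end. The opening passes through the full wall thickness.


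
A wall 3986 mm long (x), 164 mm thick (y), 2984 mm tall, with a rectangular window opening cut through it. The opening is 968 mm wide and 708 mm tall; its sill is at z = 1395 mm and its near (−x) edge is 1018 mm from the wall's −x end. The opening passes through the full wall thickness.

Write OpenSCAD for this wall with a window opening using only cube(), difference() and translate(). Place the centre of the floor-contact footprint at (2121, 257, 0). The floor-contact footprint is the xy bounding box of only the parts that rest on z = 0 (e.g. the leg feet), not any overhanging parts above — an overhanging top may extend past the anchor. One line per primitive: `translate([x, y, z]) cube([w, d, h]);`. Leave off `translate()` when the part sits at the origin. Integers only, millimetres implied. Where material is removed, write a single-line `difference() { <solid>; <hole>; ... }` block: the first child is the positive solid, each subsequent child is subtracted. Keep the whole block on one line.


difference() { translate([128, 175, 0]) cube([3986, 164, 2984]); translate([1146, 175, 1395]) cube([968, 164, 708]); }


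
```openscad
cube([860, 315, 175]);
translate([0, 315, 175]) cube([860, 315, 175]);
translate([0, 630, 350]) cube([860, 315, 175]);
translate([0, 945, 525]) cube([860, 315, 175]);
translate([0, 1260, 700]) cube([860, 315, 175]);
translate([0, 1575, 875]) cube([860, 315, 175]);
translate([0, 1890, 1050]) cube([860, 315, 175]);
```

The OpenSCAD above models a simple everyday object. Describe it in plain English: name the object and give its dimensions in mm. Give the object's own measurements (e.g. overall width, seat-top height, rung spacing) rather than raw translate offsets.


A straight staircase of 7 solid steps. Each step is 860 mm wide (x), 315 mm deep (y, the going) and 175 mm tall (the rise). The first step rests on the floor; each subsequent step sits one going further in +y and one rise higher in +z, directly behind and above the previous step with no overlap.


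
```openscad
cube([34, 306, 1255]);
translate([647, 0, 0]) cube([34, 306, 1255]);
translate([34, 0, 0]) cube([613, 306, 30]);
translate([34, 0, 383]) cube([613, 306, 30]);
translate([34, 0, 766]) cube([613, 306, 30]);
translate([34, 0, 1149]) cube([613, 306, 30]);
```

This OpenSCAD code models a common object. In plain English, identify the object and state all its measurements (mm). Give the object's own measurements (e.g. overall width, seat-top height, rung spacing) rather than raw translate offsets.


An open bookshelf. Two side panels, each 34 mm thick, 306 mm deep and 1255 mm tall, stand 681 mm apart (outside-to-outside). Between them sit 4 shelves, each 30 mm thick and 306 mm deep, spanning the full gap between the sides. The bottom shelf rests on the floor (its underside at z = 0) and the clear gap between one shelf's top and the next shelf's underside is 353 mm.


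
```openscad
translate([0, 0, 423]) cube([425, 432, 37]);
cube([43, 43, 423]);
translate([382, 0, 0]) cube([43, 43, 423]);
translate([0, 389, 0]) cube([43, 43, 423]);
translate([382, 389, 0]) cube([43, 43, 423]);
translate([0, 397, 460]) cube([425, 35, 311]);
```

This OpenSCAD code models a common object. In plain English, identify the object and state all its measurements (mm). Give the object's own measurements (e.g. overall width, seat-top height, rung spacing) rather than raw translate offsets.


A chair. The seat is a 425×432×37 mm slab with its top at z = 460 mm, on four 43×43 mm corner legs (flush with the seat edges, standing on z = 0). A flat backrest 35 mm thick, 311 mm tall, spans the full seat width and rises from the seat top along its +y edge, rear face flush with the rear of the seat.


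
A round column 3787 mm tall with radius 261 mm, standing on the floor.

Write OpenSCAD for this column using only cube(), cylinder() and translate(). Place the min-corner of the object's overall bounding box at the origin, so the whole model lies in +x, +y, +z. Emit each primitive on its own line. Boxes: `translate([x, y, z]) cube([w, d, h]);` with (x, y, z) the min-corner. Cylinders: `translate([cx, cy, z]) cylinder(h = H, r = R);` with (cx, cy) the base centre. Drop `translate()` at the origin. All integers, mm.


translate([261, 261, 0]) cylinder(h = 3787, r = 261);


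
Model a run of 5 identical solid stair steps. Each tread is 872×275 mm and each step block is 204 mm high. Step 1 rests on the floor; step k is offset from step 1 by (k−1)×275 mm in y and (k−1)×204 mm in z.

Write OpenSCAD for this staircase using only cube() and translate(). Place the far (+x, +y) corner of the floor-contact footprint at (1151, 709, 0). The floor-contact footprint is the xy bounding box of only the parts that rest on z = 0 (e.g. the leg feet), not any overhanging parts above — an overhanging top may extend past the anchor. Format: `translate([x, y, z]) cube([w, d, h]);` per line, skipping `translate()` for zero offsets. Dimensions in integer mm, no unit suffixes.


translate([279, 434, 0]) cube([872, 275, 204]);
translate([279, 709, 204]) cube([872, 275, 204]);
translate([279, 984, 408]) cube([872, 275, 204]);
translate([279, 1259, 612]) cube([872, 275, 204]);
translate([279, 1534, 816]) cube([872, 275, 204]);
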